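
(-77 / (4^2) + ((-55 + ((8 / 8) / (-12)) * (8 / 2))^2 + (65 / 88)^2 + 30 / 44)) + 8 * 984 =761790709 / 69696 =10930.19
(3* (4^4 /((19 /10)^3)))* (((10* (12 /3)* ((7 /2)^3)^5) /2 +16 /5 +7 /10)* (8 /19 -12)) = -489592281371815875 /130321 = -3756818021437.96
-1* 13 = -13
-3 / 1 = -3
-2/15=-0.13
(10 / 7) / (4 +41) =2 / 63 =0.03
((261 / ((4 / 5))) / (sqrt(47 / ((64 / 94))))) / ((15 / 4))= 348 *sqrt(2) / 47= 10.47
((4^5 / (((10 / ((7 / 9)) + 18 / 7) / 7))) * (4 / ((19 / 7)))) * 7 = 2458624 / 513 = 4792.64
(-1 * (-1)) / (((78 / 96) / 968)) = 15488 / 13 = 1191.38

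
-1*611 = -611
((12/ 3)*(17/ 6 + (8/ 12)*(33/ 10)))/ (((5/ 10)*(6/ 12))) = 1208/ 15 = 80.53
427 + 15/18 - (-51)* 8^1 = 5015/6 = 835.83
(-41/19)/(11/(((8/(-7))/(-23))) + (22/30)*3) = -1640/169917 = -0.01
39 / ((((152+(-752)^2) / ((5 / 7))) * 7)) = 5 / 710696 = 0.00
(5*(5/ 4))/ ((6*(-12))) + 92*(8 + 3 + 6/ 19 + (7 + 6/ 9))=9555749/ 5472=1746.30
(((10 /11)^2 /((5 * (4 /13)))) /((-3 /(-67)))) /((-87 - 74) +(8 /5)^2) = -108875 /1437843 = -0.08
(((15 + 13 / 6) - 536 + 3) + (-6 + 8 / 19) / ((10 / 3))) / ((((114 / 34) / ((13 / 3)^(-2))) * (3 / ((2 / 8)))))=-5014643 / 7321080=-0.68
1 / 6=0.17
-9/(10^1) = -9/10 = -0.90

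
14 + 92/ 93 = 1394/ 93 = 14.99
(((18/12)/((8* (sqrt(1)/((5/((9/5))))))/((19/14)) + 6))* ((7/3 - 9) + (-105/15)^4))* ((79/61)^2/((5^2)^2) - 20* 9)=-57130126409543/717780900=-79592.71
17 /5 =3.40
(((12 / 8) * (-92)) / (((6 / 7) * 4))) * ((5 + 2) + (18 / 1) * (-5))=13363 / 4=3340.75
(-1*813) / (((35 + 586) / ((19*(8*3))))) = -41192 / 69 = -596.99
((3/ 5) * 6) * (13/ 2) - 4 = 97/ 5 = 19.40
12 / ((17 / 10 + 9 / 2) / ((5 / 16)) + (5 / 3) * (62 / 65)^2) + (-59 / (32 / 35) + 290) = 489477495 / 2165536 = 226.03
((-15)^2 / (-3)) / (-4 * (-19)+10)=-0.87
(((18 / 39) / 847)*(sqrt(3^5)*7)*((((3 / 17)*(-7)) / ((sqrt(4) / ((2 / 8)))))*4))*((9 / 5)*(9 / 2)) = -45927*sqrt(3) / 267410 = -0.30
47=47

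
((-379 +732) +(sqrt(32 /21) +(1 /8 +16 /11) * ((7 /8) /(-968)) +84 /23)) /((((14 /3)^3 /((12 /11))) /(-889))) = -57505280899419 /16896416768 - 6858 * sqrt(42) /3773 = -3415.18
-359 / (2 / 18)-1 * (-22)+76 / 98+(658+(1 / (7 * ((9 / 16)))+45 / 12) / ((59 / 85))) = -264816809 / 104076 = -2544.46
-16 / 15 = -1.07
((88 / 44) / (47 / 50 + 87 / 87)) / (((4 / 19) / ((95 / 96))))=45125 / 9312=4.85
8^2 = 64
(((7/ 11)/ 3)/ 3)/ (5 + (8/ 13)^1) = 91/ 7227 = 0.01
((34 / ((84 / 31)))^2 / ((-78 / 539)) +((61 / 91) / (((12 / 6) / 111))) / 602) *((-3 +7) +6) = -32182796995 / 2958228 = -10879.08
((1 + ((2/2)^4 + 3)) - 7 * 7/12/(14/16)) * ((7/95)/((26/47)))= 329/7410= 0.04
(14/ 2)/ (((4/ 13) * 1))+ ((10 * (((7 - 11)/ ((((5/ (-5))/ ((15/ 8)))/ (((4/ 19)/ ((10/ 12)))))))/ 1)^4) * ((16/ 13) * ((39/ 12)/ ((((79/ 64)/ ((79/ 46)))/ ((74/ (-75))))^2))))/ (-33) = -2536358629019/ 379168949500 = -6.69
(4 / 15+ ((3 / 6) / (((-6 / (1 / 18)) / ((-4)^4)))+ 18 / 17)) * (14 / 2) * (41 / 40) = 46207 / 45900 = 1.01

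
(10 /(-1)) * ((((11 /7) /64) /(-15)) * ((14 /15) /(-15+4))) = -0.00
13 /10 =1.30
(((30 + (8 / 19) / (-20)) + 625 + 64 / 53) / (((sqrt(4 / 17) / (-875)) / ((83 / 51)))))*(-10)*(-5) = -70572254375*sqrt(17) / 3021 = -96318059.92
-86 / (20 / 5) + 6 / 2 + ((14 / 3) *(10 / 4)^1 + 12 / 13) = -5.91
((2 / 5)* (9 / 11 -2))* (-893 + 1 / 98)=1137669 / 2695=422.14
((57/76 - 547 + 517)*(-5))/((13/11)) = 495/4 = 123.75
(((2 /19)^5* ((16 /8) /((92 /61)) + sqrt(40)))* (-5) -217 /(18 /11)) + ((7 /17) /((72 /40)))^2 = -353441449721789 /2666298068586 -320* sqrt(10) /2476099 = -132.56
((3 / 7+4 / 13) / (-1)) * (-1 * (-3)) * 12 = -2412 / 91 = -26.51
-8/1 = -8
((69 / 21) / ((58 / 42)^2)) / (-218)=-1449 / 183338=-0.01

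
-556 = -556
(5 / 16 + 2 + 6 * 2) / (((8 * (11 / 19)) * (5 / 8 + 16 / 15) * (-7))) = -65265 / 250096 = -0.26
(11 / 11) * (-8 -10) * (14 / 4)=-63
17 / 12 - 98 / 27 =-239 / 108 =-2.21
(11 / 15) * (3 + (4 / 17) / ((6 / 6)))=121 / 51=2.37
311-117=194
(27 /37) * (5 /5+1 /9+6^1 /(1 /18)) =2946 /37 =79.62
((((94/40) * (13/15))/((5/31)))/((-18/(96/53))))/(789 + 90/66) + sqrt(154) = -416702/259189875 + sqrt(154) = 12.41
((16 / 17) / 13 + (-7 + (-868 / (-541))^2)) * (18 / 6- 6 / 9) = -1971115349 / 194047503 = -10.16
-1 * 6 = -6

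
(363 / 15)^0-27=-26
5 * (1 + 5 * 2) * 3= 165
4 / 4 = 1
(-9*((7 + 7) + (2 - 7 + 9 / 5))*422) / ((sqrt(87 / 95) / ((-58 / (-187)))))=-136728*sqrt(8265) / 935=-13294.36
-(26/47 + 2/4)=-99/94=-1.05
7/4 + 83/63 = 773/252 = 3.07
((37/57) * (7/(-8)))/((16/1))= -259/7296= -0.04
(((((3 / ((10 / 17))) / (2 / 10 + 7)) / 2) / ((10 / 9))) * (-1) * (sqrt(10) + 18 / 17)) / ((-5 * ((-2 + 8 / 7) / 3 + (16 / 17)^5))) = 89450991 / 600042400 + 168962983 * sqrt(10) / 1200084800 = 0.59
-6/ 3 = -2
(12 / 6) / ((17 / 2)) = 4 / 17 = 0.24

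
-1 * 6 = -6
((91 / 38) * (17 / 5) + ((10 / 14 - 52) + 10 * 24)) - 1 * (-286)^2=-108526861 / 1330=-81599.14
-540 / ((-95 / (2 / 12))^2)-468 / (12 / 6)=-422373 / 1805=-234.00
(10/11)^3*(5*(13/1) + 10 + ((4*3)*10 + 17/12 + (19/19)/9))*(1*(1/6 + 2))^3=1942971875/1293732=1501.83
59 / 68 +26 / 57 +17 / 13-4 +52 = 2551219 / 50388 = 50.63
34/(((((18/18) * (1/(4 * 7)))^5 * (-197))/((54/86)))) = -1865082.97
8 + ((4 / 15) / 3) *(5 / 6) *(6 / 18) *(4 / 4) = 650 / 81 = 8.02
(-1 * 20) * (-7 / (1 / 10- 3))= -1400 / 29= -48.28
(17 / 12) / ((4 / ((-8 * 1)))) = -17 / 6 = -2.83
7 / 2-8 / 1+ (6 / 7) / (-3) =-67 / 14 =-4.79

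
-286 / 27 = -10.59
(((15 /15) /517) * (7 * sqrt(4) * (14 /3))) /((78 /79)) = 7742 /60489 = 0.13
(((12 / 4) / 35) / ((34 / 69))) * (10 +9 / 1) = 3933 / 1190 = 3.31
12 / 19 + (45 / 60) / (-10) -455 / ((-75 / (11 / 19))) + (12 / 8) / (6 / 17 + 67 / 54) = 879569 / 175560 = 5.01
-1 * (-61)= 61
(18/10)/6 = 3/10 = 0.30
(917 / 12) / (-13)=-5.88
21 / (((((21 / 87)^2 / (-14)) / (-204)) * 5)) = 1029384 / 5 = 205876.80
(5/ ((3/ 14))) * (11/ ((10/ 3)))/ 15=77/ 15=5.13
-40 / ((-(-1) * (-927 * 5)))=8 / 927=0.01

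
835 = 835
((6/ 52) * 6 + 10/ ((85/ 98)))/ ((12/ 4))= 4.07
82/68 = 41/34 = 1.21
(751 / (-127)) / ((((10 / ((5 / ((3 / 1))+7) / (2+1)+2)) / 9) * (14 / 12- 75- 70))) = 99132 / 548005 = 0.18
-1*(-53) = 53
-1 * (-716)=716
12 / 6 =2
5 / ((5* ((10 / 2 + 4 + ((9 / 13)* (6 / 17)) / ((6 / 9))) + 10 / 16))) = 1768 / 17665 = 0.10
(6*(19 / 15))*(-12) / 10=-228 / 25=-9.12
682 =682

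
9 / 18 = 1 / 2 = 0.50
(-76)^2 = 5776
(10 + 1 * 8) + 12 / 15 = 94 / 5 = 18.80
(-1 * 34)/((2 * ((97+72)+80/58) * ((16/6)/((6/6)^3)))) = -493/13176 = -0.04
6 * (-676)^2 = 2741856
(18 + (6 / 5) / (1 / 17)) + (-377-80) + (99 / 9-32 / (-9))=-18182 / 45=-404.04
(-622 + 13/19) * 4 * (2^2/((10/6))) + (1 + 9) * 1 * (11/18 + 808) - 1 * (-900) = 516673/171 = 3021.48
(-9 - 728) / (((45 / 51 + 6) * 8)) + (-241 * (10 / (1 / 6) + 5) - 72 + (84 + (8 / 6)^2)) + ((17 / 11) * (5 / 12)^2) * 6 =-40316557 / 2574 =-15663.00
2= 2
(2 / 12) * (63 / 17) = 21 / 34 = 0.62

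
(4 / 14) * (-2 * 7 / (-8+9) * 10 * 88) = -3520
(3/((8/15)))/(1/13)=585/8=73.12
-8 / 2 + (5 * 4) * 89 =1776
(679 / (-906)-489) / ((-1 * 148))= 443713 / 134088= 3.31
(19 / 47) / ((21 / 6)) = 38 / 329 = 0.12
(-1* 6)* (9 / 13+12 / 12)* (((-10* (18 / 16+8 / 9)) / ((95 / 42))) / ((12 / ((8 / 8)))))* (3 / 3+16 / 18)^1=189805 / 13338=14.23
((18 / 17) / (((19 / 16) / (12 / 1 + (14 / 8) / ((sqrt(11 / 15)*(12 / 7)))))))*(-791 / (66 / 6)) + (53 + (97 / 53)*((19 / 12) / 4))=-6468916349 / 9038832- 232554*sqrt(165) / 39083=-792.11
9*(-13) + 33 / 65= -7572 / 65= -116.49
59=59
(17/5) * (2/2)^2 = 17/5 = 3.40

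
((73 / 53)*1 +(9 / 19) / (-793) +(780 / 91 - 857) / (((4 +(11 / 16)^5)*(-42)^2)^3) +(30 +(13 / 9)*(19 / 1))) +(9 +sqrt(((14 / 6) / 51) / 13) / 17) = sqrt(1547) / 11271 +2686288487112453811925263557687876224 / 39608385951124676096232363492370875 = 67.82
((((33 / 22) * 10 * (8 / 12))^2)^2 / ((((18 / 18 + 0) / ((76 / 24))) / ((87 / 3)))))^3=20910518875000000000 / 27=774463662037037037.04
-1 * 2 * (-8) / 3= 16 / 3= 5.33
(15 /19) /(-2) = -15 /38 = -0.39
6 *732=4392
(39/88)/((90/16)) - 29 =-4772/165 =-28.92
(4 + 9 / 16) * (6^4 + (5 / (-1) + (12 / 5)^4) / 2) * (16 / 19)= 5033.50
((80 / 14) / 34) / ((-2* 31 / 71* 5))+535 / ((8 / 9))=17761399 / 29512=601.84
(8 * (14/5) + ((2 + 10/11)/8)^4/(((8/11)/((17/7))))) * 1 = 1046224/46585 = 22.46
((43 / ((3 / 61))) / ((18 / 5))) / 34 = 13115 / 1836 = 7.14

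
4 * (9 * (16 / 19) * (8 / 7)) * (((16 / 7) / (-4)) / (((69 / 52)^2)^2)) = -14974189568 / 2344787739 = -6.39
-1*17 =-17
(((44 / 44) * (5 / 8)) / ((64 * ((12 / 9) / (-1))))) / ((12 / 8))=-5 / 1024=-0.00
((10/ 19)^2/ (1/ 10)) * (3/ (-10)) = -300/ 361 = -0.83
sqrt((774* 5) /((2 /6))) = 3* sqrt(1290) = 107.75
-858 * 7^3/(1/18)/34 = -2648646/17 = -155802.71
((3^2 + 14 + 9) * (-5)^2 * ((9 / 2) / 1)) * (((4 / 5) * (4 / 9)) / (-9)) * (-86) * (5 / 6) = 275200 / 27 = 10192.59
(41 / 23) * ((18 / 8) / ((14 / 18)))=3321 / 644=5.16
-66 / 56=-33 / 28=-1.18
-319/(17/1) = -319/17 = -18.76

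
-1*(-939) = 939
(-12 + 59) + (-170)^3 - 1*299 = -4913252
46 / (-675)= -46 / 675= -0.07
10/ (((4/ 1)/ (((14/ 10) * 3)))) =21/ 2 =10.50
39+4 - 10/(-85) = 733/17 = 43.12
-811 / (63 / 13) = -10543 / 63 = -167.35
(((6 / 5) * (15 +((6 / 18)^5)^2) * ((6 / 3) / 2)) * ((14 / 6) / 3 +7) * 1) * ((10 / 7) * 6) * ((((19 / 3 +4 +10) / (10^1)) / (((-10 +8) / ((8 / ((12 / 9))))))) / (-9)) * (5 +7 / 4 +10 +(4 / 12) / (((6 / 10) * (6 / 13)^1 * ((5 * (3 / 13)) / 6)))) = 268528583120 / 14348907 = 18714.22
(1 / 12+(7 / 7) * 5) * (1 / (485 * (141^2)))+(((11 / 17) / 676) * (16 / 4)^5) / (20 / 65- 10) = -18101688673 / 178999378740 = -0.10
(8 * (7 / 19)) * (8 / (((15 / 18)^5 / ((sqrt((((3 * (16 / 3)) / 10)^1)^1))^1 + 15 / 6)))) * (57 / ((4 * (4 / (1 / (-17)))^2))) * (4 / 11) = 1306368 * sqrt(10) / 49671875 + 326592 / 1986875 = 0.25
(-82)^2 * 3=20172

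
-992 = -992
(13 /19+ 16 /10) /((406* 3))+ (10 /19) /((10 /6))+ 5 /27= 74809 /148770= 0.50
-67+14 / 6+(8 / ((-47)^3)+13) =-16092589 / 311469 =-51.67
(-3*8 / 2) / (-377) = 12 / 377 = 0.03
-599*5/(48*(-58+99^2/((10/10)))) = -2995/467664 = -0.01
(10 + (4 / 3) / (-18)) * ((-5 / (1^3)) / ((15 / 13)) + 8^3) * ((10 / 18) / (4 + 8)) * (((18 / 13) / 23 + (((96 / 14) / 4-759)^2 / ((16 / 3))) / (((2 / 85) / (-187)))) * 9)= -22712805645935246795 / 12658464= -1794278171975.31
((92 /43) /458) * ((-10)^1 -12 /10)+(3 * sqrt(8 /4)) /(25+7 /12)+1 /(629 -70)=-32343 /640055+36 * sqrt(2) /307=0.12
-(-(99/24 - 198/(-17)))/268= 2145/36448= 0.06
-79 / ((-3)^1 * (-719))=-79 / 2157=-0.04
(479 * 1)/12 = 479/12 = 39.92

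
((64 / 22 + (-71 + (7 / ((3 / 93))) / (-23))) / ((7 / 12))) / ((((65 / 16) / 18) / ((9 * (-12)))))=1045840896 / 16445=63596.28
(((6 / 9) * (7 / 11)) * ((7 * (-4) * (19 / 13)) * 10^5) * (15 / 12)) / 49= -19000000 / 429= -44289.04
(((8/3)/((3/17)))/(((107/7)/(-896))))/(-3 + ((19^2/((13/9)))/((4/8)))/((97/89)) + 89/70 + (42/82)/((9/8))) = -3087037757440/1593934512717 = -1.94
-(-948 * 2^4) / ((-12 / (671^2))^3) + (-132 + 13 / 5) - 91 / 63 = -36052236939722276683 / 45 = -801160820882717259.62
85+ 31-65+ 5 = 56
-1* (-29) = 29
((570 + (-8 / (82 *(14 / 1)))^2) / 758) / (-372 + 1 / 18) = -422553006 / 209003512445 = -0.00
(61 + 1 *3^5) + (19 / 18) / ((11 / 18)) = 305.73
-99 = -99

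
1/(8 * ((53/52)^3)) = 0.12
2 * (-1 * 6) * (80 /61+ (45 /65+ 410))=-3920628 /793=-4944.05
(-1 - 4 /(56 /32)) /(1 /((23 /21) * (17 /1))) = -8993 /147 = -61.18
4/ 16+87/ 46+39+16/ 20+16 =26653/ 460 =57.94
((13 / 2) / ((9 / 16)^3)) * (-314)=-8359936 / 729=-11467.68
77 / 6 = 12.83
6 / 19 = 0.32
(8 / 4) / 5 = 2 / 5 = 0.40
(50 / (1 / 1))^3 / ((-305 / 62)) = -1550000 / 61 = -25409.84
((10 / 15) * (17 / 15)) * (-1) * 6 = -68 / 15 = -4.53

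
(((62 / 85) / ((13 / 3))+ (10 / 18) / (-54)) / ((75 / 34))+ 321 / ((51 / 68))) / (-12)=-507104371 / 14215500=-35.67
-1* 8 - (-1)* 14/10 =-33/5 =-6.60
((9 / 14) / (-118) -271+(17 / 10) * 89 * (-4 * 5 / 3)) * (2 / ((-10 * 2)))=1268411 / 9912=127.97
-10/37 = -0.27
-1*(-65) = 65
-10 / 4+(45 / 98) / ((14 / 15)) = -2755 / 1372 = -2.01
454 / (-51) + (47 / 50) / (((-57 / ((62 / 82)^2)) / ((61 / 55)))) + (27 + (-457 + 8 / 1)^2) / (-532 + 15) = -27994591255971 / 70177967750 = -398.91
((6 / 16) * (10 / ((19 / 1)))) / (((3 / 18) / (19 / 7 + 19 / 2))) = 405 / 28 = 14.46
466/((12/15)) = 1165/2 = 582.50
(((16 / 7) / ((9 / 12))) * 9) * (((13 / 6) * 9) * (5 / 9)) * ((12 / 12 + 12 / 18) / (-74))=-5200 / 777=-6.69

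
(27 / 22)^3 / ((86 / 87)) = 1712421 / 915728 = 1.87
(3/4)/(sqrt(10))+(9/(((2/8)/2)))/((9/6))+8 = 3* sqrt(10)/40+56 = 56.24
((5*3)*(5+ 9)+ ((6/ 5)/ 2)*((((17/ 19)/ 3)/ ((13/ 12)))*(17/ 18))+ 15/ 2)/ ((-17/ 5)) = -1612831/ 25194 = -64.02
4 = 4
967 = 967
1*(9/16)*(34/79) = 153/632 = 0.24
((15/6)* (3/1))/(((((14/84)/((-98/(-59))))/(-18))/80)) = -6350400/59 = -107633.90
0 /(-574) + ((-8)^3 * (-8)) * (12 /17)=49152 /17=2891.29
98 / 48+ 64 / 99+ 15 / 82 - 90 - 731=-26566283 / 32472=-818.13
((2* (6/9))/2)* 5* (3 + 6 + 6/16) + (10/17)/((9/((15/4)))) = 6425/204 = 31.50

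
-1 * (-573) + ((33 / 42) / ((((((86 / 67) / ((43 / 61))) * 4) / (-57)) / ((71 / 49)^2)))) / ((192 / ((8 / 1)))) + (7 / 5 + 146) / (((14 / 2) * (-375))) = 140843045889479 / 246054480000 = 572.41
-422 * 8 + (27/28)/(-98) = -9263771/2744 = -3376.01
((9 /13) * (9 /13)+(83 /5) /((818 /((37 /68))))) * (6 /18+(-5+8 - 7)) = -253513909 /141006840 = -1.80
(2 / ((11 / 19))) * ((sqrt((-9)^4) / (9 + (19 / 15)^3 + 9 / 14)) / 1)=145435500 / 6068161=23.97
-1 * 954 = -954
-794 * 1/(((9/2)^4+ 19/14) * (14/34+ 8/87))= -131524512/34328855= -3.83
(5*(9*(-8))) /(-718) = 180 /359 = 0.50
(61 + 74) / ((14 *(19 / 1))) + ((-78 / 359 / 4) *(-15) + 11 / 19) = 90778 / 47747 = 1.90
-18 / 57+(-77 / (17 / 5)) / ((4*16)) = -13843 / 20672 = -0.67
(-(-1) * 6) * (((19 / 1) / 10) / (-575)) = -57 / 2875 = -0.02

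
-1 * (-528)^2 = -278784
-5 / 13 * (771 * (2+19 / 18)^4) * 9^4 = -35275659375 / 208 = -169594516.23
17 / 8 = 2.12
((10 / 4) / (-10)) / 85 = -1 / 340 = -0.00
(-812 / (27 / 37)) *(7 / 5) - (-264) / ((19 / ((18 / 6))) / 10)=-2926652 / 2565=-1140.99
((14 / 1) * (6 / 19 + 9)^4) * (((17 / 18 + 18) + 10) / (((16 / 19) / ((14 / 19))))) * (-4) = -2784096980721 / 260642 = -10681689.75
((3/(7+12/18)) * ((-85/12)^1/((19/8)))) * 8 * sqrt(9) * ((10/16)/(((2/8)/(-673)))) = 20593800/437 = 47125.40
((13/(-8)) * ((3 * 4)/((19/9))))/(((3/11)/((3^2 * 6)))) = -34749/19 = -1828.89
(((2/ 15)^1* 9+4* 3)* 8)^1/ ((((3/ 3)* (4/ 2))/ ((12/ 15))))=1056/ 25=42.24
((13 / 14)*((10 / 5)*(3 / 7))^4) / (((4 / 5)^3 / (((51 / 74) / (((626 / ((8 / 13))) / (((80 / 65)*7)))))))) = 2065500 / 361477753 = 0.01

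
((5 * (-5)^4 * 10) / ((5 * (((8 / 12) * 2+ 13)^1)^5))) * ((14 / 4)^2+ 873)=9.15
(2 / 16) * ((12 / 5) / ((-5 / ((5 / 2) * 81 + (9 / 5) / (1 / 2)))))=-6183 / 500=-12.37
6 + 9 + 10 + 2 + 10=37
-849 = -849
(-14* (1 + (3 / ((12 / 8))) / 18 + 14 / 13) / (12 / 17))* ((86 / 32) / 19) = -40936 / 6669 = -6.14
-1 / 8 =-0.12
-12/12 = -1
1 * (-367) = -367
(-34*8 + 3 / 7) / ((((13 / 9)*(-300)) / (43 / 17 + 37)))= 136872 / 5525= 24.77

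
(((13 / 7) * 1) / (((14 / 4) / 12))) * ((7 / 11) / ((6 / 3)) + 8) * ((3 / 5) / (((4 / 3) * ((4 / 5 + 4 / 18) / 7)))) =578097 / 3542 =163.21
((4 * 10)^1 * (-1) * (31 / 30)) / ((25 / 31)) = -3844 / 75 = -51.25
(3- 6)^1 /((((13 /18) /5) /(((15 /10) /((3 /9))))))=-1215 /13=-93.46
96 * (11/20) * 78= 20592/5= 4118.40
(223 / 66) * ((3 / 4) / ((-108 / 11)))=-223 / 864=-0.26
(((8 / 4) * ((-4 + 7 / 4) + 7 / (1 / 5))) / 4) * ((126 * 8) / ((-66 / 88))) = -22008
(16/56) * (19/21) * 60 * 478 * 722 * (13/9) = 3409746080/441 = 7731850.52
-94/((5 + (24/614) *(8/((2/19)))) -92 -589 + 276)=14429/60944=0.24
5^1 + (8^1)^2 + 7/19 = 69.37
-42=-42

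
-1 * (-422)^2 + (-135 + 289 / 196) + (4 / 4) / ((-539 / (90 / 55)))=-4226606907 / 23716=-178217.53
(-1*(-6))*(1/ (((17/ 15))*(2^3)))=0.66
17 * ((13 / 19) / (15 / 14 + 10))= 3094 / 2945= 1.05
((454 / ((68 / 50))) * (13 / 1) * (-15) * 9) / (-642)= 3319875 / 3638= 912.55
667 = 667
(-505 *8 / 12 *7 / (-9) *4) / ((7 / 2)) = 8080 / 27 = 299.26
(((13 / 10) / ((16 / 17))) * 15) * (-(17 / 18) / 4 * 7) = -26299 / 768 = -34.24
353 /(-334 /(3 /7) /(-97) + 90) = 102723 /28528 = 3.60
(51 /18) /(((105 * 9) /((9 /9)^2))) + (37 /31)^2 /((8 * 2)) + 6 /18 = 18542131 /43590960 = 0.43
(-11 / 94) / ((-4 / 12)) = 33 / 94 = 0.35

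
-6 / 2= -3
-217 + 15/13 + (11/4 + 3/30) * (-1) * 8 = -15512/65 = -238.65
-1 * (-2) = 2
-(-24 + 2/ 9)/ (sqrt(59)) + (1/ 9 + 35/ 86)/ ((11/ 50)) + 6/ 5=214* sqrt(59)/ 531 + 75667/ 21285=6.65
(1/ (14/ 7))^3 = 1/ 8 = 0.12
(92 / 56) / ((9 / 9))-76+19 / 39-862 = -510985 / 546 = -935.87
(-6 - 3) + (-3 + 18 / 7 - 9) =-129 / 7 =-18.43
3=3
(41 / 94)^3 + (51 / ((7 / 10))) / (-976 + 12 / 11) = 128546347 / 15587569928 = 0.01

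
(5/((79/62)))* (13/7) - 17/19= 67169/10507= 6.39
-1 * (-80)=80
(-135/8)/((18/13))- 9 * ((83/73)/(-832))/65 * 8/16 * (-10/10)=-12.19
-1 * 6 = -6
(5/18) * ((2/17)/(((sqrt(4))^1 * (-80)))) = -1/4896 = -0.00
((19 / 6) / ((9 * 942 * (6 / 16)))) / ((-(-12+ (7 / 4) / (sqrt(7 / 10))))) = 76 * sqrt(70) / 42614667+ 1216 / 14204889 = 0.00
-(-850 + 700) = 150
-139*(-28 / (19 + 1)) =973 / 5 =194.60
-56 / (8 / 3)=-21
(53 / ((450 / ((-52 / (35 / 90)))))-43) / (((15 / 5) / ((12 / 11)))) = -41124 / 1925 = -21.36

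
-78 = -78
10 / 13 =0.77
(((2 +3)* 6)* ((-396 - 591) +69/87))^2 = 736164000000/841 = 875343638.53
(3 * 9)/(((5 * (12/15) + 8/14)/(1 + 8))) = 1701/32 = 53.16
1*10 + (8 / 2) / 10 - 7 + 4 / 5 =4.20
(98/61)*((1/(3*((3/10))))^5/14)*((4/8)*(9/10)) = 35000/400221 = 0.09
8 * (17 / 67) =136 / 67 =2.03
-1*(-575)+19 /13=7494 /13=576.46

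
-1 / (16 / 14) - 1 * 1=-1.88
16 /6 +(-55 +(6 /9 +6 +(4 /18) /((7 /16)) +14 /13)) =-44.08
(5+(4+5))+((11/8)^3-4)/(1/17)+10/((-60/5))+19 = 12841/1536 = 8.36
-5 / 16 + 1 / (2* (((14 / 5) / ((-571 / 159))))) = -16985 / 17808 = -0.95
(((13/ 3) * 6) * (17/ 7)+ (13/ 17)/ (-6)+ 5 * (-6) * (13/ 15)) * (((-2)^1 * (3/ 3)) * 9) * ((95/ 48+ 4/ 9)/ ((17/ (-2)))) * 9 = 27671163/ 16184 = 1709.79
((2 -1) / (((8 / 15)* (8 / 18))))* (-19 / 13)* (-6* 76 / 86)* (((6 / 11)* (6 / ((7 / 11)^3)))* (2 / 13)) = 159217245 / 2492581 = 63.88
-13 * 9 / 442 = -9 / 34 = -0.26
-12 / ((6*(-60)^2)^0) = -12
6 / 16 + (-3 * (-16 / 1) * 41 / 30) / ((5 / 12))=31563 / 200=157.82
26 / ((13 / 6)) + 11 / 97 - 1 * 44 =-3093 / 97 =-31.89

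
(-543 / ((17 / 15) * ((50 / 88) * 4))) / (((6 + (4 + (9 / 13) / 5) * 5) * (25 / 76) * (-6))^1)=2950662 / 737375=4.00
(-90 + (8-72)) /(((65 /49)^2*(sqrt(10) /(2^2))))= -739508*sqrt(10) /21125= -110.70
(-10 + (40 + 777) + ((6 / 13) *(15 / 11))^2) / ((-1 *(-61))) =270663 / 20449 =13.24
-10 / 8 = -5 / 4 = -1.25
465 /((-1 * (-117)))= 155 /39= 3.97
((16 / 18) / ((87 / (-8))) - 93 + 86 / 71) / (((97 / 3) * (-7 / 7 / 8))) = 22.73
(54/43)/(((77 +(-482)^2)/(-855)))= -15390/3331081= -0.00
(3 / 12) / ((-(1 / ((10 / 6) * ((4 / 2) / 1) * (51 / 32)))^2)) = -7225 / 1024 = -7.06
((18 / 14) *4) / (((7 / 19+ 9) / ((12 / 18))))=228 / 623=0.37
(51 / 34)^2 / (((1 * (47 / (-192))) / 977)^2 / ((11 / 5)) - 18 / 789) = -229045907616768 / 2322389060861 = -98.63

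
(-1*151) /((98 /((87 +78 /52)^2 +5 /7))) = -33117773 /2744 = -12069.16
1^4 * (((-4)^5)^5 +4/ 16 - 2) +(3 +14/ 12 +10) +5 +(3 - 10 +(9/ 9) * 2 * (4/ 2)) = -1125899906842609.58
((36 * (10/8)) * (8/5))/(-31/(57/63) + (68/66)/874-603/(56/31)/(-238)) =-13838622336/6315686423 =-2.19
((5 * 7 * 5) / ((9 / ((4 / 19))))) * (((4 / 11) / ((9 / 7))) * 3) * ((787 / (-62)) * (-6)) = 264.53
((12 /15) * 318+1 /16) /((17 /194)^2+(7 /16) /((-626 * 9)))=1079130799242 /32235205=33476.78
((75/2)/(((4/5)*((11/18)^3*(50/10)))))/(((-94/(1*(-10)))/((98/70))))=382725/62557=6.12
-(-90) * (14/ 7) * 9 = 1620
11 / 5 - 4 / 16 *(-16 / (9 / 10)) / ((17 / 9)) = 387 / 85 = 4.55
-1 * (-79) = 79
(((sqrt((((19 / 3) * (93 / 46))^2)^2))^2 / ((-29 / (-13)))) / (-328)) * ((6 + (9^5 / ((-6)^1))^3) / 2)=11931042943919640955573887 / 681432983552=17508754685939.25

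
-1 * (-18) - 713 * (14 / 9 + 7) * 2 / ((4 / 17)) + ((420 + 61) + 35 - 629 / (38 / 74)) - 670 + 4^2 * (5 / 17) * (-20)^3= -528253633 / 5814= -90858.90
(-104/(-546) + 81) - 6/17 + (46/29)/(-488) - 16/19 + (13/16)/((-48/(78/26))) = 245562108949/3071776512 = 79.94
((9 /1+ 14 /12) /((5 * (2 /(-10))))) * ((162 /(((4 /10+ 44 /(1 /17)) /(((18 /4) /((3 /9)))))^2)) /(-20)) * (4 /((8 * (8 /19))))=114062985 /3584656384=0.03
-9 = -9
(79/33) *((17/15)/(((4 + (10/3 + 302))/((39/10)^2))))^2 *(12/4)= 52818171471/2368256000000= 0.02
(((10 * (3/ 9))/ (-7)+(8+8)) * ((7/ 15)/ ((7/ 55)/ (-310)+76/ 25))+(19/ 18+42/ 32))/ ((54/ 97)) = 687902369/ 80598240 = 8.53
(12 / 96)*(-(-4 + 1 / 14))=55 / 112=0.49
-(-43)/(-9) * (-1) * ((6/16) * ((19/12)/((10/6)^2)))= 817/800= 1.02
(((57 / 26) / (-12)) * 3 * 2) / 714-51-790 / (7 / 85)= -119352395 / 12376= -9643.86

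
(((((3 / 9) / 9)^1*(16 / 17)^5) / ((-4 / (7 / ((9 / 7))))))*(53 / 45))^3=-315526336321725072756703232 / 3742744516900216952030941872375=-0.00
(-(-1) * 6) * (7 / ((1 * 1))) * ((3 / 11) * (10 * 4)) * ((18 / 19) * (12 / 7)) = 155520 / 209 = 744.11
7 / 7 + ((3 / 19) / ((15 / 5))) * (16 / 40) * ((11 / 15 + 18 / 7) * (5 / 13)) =26629 / 25935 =1.03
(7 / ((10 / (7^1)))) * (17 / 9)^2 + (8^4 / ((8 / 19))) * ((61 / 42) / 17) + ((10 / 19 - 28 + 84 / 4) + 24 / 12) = 1545916391 / 1831410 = 844.11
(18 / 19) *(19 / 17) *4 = 72 / 17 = 4.24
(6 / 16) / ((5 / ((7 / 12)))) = 7 / 160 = 0.04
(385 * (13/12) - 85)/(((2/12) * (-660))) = -3.02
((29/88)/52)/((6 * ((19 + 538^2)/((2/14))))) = 0.00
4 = 4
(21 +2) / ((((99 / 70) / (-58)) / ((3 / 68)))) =-23345 / 561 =-41.61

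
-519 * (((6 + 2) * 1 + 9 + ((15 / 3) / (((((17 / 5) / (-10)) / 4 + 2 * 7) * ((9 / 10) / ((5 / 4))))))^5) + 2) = -32455277776794449037913009 / 3285922560251313156669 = -9877.07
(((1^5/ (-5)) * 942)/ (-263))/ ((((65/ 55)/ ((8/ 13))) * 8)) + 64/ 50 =1474114/ 1111175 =1.33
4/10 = 2/5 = 0.40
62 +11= 73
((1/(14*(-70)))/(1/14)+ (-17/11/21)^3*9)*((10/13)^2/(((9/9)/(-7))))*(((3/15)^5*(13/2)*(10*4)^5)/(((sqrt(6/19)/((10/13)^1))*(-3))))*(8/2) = -28778.36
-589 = -589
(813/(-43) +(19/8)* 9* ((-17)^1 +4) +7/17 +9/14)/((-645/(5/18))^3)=12105895/512497852792128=0.00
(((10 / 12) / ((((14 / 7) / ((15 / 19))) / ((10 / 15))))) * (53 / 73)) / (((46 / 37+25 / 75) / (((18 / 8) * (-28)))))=-17649 / 2774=-6.36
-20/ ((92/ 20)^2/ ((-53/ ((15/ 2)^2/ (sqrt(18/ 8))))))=2120/ 1587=1.34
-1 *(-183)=183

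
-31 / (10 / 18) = -279 / 5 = -55.80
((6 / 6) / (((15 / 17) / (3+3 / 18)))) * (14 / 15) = 2261 / 675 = 3.35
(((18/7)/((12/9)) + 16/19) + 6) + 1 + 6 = 15.77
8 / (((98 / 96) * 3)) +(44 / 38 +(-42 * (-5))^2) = 41060610 / 931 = 44103.77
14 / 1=14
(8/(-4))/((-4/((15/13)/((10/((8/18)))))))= 1/39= 0.03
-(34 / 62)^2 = -0.30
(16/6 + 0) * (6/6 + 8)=24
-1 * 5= -5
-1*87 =-87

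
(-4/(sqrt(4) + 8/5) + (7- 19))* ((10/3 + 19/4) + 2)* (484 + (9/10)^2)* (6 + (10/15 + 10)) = -346105859/324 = -1068227.96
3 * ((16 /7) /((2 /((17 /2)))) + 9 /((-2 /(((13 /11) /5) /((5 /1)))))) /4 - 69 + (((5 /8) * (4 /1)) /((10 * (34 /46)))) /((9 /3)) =-48507157 /785400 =-61.76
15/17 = 0.88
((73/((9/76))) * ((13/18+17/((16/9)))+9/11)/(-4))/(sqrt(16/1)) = -24393169/57024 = -427.77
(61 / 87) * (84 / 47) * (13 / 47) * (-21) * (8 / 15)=-1243424 / 320305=-3.88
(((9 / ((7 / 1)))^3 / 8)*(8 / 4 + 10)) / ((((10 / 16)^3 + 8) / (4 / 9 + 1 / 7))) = 255744 / 1126069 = 0.23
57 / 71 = 0.80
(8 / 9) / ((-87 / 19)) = -152 / 783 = -0.19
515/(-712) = -515/712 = -0.72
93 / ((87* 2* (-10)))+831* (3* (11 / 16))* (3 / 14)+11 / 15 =35853263 / 97440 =367.95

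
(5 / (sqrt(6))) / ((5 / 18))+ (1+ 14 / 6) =10 / 3+ 3*sqrt(6) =10.68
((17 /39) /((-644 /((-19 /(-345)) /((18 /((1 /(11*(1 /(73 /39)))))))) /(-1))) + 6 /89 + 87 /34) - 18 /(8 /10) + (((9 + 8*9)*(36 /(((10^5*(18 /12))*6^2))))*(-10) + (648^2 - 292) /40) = 66249476343735165707 /6327298334857500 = 10470.42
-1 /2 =-0.50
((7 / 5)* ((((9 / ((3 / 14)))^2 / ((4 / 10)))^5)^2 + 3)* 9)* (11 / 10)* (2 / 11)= 175277610551579475641433732630000000189 / 25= 7011104422063179025657349000000000000.00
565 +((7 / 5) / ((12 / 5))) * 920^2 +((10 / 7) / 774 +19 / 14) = 2678115733 / 5418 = 494299.69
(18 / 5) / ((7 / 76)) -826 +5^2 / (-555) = -3057337 / 3885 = -786.96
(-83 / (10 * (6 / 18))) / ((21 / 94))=-3901 / 35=-111.46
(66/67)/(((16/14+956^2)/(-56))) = -1078/17859855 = -0.00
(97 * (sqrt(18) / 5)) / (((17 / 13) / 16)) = 60528 * sqrt(2) / 85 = 1007.05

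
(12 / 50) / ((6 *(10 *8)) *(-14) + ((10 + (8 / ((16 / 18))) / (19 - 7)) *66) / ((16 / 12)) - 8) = -48 / 1239175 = -0.00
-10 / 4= -5 / 2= -2.50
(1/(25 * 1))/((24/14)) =7/300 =0.02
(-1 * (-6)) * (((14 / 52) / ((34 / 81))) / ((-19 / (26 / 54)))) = -63 / 646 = -0.10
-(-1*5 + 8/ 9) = 37/ 9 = 4.11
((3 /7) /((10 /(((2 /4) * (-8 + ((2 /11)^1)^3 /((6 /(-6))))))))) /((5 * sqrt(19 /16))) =-0.03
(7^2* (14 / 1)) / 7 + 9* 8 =170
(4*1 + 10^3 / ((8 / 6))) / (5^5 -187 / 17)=377 / 1557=0.24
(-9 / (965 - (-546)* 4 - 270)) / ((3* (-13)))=3 / 37427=0.00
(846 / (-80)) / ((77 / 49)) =-2961 / 440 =-6.73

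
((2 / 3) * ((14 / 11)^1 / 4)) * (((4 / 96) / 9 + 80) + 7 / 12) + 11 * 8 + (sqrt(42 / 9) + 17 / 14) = sqrt(42) / 3 + 5304379 / 49896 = 108.47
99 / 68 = 1.46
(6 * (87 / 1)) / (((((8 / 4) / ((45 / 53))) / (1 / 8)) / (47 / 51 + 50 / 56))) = 10143765 / 201824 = 50.26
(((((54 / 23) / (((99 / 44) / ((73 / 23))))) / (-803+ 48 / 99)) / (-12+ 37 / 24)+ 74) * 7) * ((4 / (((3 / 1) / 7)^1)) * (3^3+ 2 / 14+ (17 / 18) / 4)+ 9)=13010047995173495 / 94942428939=137030.92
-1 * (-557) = 557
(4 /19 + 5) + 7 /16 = 1717 /304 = 5.65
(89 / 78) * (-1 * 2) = -89 / 39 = -2.28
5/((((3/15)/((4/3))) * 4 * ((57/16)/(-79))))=-31600/171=-184.80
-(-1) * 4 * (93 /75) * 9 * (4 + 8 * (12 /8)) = 714.24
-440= -440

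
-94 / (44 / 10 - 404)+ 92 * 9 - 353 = 474760 / 999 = 475.24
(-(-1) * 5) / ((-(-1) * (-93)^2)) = 5 / 8649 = 0.00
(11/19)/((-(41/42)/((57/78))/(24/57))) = -0.18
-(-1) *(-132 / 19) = -132 / 19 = -6.95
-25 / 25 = -1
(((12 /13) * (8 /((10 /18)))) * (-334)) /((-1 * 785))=288576 /51025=5.66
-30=-30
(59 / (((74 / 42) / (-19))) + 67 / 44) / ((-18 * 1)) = 1033325 / 29304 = 35.26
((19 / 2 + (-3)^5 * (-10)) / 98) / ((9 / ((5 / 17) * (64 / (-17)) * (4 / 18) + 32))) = 846568 / 9639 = 87.83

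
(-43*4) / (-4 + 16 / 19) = 817 / 15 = 54.47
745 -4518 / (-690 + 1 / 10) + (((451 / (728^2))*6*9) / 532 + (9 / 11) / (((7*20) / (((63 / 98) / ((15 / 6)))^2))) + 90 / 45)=1007731604522457117 / 1337313529552000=753.55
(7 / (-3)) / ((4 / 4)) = -7 / 3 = -2.33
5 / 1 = 5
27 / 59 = 0.46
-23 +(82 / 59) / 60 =-40669 / 1770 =-22.98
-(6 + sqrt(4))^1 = -8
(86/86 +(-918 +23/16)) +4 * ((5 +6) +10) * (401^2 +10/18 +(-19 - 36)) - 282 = 648072629/48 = 13501513.10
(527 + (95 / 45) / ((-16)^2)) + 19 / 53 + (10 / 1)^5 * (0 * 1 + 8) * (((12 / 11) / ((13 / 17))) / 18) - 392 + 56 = 63594.63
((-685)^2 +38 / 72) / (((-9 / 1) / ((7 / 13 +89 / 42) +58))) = -559450089161 / 176904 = -3162450.19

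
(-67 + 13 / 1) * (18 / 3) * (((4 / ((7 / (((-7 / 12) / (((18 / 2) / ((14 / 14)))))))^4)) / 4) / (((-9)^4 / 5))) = -5 / 2754990144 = -0.00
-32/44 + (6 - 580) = -6322/11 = -574.73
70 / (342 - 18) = 35 / 162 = 0.22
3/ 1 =3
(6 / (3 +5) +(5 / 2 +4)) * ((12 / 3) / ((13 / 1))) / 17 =29 / 221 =0.13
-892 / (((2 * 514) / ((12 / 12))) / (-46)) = 39.91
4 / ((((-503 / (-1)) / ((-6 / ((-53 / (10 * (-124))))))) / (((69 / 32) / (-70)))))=6417 / 186613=0.03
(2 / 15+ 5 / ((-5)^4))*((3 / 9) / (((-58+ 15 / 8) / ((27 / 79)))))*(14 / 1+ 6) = -5088 / 886775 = -0.01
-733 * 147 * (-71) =7650321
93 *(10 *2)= 1860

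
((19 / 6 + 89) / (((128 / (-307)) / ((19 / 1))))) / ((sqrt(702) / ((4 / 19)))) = -169771 * sqrt(78) / 44928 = -33.37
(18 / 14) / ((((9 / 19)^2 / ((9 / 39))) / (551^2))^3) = 1316531330577780104740681 / 33633873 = 39143019020669433.60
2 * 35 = 70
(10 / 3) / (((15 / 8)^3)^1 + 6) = 5120 / 19341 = 0.26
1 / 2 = 0.50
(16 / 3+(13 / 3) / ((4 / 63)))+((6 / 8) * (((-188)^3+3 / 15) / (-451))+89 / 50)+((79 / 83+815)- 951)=61709495431 / 5614950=10990.21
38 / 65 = 0.58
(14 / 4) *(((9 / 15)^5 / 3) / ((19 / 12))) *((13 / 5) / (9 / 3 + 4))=6318 / 296875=0.02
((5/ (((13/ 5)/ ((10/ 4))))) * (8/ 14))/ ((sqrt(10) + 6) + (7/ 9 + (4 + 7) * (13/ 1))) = 1516500/ 82641377-10125 * sqrt(10)/ 82641377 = 0.02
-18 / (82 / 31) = -6.80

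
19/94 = 0.20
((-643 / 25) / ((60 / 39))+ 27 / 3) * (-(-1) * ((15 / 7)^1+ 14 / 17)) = -80131 / 3500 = -22.89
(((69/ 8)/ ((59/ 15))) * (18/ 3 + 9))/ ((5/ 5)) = 15525/ 472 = 32.89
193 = 193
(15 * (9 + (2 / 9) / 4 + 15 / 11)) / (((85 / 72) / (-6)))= -148536 / 187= -794.31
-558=-558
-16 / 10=-8 / 5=-1.60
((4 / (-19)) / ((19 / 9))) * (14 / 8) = -63 / 361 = -0.17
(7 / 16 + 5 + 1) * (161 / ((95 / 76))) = 16583 / 20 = 829.15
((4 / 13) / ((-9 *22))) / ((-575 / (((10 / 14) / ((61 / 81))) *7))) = 18 / 1003145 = 0.00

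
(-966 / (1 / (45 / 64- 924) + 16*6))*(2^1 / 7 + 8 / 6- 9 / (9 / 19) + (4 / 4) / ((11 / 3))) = 335695971 / 1949981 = 172.15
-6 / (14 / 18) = -54 / 7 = -7.71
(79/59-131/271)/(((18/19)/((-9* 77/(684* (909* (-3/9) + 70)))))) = 14630/3725437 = 0.00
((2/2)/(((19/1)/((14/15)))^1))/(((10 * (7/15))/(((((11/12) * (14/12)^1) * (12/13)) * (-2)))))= -77/3705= -0.02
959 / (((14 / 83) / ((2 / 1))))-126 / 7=11353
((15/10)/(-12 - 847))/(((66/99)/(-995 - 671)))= 7497/1718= 4.36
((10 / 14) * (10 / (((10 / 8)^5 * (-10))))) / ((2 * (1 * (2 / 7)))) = -256 / 625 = -0.41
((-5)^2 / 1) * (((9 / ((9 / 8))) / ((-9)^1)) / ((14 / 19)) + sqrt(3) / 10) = -1900 / 63 + 5 * sqrt(3) / 2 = -25.83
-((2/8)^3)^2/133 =-1/544768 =-0.00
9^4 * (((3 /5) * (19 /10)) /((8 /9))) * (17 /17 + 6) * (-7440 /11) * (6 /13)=-13146787458 /715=-18387115.33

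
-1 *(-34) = 34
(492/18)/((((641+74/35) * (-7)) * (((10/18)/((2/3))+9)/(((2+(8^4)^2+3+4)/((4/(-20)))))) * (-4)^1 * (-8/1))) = 419430625/259128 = 1618.62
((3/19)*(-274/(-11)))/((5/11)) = 822/95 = 8.65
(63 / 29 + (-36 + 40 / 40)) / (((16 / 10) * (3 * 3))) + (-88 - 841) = -243064 / 261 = -931.28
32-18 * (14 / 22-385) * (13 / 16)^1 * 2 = 124021 / 11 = 11274.64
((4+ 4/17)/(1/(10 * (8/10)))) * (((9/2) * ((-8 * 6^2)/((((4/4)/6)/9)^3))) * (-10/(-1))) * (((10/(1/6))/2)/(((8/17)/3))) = -13223952691200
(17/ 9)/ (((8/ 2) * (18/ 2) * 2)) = 17/ 648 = 0.03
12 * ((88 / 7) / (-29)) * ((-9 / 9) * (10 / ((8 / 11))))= 14520 / 203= 71.53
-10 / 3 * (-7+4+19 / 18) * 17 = 2975 / 27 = 110.19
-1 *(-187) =187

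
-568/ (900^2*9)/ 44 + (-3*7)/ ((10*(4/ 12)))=-252598571/ 40095000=-6.30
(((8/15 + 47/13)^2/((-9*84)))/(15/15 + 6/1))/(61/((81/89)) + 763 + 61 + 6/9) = -654481/179433536100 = -0.00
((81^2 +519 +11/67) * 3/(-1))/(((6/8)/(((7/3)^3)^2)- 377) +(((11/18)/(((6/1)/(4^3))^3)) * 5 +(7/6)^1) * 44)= -162739842339564/1247643953626823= -0.13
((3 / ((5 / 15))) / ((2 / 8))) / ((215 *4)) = 9 / 215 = 0.04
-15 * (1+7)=-120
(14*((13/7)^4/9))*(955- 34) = 17042.23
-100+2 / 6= -299 / 3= -99.67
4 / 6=2 / 3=0.67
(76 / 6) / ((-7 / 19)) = -722 / 21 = -34.38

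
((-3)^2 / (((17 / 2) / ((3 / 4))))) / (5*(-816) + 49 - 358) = -9 / 49742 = -0.00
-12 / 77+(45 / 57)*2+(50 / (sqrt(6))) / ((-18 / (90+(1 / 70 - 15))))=2082 / 1463 - 26255*sqrt(6) / 756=-83.64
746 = 746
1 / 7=0.14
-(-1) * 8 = 8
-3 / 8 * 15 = -45 / 8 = -5.62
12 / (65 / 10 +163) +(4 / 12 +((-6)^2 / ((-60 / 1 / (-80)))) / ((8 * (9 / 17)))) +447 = 155512 / 339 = 458.74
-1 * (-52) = 52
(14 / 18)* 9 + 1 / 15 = 106 / 15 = 7.07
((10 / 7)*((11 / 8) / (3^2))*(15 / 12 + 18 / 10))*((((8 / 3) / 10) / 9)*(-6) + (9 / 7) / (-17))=-910547 / 5397840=-0.17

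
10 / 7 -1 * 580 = -4050 / 7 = -578.57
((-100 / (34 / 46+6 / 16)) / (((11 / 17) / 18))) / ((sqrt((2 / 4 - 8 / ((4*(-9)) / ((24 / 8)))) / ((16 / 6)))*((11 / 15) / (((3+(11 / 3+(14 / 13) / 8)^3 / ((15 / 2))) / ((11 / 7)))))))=-4597334473880*sqrt(7) / 359677461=-33817.53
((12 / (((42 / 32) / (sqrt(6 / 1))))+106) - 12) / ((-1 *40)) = -47 / 20 - 8 *sqrt(6) / 35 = -2.91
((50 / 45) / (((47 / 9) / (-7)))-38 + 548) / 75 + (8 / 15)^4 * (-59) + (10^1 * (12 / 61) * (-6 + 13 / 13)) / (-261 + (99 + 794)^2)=58041269529914 / 28926340261875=2.01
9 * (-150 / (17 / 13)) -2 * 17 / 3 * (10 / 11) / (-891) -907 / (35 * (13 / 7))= -33994461407 / 32490315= -1046.30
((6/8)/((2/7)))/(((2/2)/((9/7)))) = 27/8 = 3.38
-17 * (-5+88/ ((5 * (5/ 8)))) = -9843/ 25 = -393.72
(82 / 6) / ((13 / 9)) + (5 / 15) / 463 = 9.46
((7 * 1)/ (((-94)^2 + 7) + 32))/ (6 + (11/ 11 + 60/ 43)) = 301/ 3203875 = 0.00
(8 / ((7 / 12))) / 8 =12 / 7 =1.71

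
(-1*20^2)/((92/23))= -100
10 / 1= 10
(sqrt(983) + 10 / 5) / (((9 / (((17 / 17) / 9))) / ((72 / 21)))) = 16 / 189 + 8 * sqrt(983) / 189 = 1.41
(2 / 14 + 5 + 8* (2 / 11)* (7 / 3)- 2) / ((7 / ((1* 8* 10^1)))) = 120800 / 1617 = 74.71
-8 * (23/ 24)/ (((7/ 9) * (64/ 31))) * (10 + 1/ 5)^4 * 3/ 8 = -19380.49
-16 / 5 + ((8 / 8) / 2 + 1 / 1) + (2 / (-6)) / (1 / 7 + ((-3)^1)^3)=-4759 / 2820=-1.69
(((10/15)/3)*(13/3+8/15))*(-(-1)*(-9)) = -146/15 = -9.73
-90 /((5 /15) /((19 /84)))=-855 /14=-61.07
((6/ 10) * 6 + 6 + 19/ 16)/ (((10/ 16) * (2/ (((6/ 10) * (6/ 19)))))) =7767/ 4750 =1.64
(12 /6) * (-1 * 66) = -132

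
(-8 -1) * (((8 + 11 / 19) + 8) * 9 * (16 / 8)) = -51030 / 19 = -2685.79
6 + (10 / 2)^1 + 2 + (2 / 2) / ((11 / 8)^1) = 151 / 11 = 13.73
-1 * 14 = -14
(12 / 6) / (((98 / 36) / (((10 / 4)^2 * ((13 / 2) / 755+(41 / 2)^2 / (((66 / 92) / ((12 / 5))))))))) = 6455.83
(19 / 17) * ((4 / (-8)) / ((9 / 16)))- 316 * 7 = -338588 / 153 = -2212.99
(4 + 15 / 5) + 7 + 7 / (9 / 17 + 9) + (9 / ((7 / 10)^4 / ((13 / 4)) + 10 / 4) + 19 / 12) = 537032837 / 27102924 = 19.81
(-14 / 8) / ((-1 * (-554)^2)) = 7 / 1227664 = 0.00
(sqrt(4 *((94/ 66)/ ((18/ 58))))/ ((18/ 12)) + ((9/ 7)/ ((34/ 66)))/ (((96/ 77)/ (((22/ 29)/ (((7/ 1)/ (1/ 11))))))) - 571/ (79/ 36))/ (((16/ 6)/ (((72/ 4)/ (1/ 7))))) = -30643219755/ 2492608 + 7 *sqrt(44979)/ 11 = -12158.68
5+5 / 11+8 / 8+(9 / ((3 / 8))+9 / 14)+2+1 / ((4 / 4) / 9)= 6483 / 154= 42.10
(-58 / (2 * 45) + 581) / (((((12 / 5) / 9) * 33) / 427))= 2787883 / 99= 28160.43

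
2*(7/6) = 7/3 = 2.33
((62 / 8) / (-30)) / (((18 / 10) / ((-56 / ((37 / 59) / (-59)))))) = -755377 / 999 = -756.13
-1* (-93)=93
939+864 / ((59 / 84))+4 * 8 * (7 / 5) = 653101 / 295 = 2213.90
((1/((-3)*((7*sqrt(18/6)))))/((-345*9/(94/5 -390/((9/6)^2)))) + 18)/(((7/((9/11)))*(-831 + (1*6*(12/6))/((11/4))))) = -54/21217 + 2318*sqrt(3)/20751817275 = -0.00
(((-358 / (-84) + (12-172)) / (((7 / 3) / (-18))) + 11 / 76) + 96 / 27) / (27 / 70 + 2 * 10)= 201952075 / 3416238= 59.12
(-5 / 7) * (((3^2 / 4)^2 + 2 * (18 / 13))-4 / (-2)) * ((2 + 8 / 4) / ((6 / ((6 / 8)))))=-10225 / 2912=-3.51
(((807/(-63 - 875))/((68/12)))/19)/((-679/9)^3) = 1764909/94845052999186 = 0.00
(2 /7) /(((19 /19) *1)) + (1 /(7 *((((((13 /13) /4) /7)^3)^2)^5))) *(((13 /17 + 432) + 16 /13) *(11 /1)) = 27416442479309325414104522044737810187421359276474 /1547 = 17722328687336344805497430000000000000000000000.00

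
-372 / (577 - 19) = -2 / 3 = -0.67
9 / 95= 0.09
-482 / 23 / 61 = -482 / 1403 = -0.34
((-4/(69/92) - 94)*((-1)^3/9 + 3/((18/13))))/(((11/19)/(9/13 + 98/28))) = -11417423/7722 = -1478.56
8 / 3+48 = 152 / 3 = 50.67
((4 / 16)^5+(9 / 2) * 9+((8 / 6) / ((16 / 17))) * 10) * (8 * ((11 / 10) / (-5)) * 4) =-1847329 / 4800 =-384.86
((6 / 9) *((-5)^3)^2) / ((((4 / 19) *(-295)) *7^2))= -59375 / 17346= -3.42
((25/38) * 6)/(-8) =-75/152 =-0.49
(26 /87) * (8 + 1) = 78 /29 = 2.69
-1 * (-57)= 57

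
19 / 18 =1.06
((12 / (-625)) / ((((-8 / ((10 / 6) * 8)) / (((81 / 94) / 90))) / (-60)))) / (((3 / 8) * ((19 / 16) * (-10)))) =2304 / 558125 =0.00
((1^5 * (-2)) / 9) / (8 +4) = -1 / 54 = -0.02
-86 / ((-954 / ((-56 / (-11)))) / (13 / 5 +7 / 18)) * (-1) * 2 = -647752 / 236115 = -2.74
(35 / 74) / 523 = 35 / 38702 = 0.00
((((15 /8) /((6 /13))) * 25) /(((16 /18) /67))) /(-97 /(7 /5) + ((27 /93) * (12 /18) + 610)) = 16356375 /1155712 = 14.15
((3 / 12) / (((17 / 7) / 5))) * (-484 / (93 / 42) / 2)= -29645 / 527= -56.25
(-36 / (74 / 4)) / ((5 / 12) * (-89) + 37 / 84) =112 / 2109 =0.05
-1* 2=-2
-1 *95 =-95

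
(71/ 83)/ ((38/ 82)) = 1.85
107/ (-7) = -107/ 7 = -15.29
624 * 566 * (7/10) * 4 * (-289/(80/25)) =-89311404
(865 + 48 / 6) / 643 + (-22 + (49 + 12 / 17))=317694 / 10931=29.06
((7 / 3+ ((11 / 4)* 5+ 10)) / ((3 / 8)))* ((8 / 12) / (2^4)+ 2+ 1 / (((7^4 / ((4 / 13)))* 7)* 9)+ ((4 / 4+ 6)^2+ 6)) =280868224097 / 70791084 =3967.56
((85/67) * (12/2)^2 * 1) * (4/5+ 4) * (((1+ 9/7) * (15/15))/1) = 235008/469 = 501.08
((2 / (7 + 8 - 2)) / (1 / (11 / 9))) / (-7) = -22 / 819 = -0.03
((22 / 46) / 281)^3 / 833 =1331 / 224878258407551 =0.00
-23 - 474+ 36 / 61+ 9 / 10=-302261 / 610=-495.51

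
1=1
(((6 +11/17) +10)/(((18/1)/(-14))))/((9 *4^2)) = -1981/22032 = -0.09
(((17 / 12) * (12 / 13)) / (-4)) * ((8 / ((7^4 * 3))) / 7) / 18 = -0.00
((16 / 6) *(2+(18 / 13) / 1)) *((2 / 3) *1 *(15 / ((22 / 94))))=15040 / 39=385.64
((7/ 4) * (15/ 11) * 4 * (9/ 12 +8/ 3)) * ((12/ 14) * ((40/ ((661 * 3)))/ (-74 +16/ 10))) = -10250/ 1316051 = -0.01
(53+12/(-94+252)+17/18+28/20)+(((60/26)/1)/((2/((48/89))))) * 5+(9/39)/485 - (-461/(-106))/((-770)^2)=293533738800416141/5014896907620600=58.53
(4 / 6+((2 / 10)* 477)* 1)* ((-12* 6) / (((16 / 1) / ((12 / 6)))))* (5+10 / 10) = -5187.60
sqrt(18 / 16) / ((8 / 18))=27 *sqrt(2) / 16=2.39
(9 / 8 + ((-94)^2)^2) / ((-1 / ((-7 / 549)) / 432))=26233165434 / 61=430051892.36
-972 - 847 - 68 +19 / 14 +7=-26301 / 14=-1878.64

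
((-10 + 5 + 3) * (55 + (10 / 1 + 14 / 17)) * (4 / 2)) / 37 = -4476 / 629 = -7.12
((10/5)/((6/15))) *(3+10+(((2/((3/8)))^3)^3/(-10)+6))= -34357868483/19683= -1745560.56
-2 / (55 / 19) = -38 / 55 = -0.69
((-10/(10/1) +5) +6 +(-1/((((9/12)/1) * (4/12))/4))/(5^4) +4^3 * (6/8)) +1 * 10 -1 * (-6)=46234/625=73.97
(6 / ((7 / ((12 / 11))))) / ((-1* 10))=-36 / 385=-0.09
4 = 4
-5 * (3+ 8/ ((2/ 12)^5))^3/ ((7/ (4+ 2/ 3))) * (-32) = 25682084511992640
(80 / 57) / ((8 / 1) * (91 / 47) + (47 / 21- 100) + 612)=26320 / 9933979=0.00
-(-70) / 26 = 2.69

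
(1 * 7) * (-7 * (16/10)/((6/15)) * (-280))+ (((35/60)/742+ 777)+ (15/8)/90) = 141591463/2544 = 55657.02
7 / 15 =0.47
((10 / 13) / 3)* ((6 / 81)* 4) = 80 / 1053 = 0.08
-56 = -56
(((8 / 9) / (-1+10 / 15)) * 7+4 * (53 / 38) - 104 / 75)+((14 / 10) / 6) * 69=4633 / 2850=1.63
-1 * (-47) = 47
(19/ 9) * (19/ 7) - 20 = -899/ 63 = -14.27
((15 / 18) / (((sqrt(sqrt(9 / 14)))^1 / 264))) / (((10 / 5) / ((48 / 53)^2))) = 84480 * 14^(1 / 4) * sqrt(3) / 2809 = 100.76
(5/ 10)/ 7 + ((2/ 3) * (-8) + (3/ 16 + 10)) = 1655/ 336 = 4.93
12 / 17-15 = -243 / 17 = -14.29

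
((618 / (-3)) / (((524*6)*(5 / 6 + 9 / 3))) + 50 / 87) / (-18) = -292339 / 9436716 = -0.03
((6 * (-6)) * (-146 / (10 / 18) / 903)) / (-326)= -7884 / 245315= -0.03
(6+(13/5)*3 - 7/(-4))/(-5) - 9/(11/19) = -20521/1100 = -18.66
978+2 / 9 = 8804 / 9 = 978.22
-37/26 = -1.42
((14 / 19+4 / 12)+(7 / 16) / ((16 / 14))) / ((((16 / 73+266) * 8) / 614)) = 237579011 / 567161856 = 0.42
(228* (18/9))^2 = 207936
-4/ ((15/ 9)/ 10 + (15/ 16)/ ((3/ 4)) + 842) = -48/ 10121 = -0.00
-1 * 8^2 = -64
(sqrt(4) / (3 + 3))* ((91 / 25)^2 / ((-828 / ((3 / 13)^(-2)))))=-1399489 / 13972500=-0.10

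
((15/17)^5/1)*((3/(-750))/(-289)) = 6075/820677346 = 0.00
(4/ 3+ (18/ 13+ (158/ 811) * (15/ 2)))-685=-21533684/ 31629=-680.82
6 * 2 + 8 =20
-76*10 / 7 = -760 / 7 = -108.57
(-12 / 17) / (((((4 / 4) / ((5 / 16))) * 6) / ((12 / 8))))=-15 / 272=-0.06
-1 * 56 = -56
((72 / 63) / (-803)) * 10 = -80 / 5621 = -0.01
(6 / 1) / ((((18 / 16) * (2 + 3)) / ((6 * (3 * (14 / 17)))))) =15.81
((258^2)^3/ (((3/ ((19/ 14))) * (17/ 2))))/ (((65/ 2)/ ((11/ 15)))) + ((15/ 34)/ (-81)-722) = 739683220642800877/ 2088450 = 354178084532.93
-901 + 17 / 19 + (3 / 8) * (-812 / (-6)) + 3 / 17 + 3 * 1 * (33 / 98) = -53695857 / 63308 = -848.17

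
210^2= 44100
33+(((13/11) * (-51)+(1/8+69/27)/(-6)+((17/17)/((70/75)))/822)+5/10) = -124037833/4557168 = -27.22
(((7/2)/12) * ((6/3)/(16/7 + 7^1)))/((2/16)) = 98/195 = 0.50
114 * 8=912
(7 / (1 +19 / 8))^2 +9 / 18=7001 / 1458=4.80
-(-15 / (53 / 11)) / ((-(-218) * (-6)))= -55 / 23108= -0.00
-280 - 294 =-574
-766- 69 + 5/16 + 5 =-13275/16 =-829.69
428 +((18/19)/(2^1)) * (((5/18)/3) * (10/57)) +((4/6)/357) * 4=428.02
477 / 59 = 8.08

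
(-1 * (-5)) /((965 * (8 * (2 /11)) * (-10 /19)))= -209 /30880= -0.01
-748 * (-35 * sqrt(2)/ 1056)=35.06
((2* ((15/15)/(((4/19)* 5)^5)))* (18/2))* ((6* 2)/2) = 66854673/800000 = 83.57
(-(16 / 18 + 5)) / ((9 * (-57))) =53 / 4617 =0.01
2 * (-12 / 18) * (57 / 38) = -2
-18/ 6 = -3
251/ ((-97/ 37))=-9287/ 97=-95.74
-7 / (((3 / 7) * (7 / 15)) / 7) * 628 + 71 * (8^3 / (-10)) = -787476 / 5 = -157495.20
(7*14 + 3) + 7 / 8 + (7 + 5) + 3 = 935 / 8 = 116.88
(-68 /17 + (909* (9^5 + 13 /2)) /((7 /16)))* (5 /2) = 306751130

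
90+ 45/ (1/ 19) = 945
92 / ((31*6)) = 46 / 93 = 0.49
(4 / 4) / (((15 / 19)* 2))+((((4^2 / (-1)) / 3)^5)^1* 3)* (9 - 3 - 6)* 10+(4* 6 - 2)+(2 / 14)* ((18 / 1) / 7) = 33811 / 1470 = 23.00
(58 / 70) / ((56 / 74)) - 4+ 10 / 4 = -397 / 980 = -0.41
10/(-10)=-1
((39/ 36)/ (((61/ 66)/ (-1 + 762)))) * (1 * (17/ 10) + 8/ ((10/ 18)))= 17520503/ 1220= 14361.07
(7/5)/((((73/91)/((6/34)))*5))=1911/31025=0.06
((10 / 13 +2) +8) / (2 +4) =70 / 39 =1.79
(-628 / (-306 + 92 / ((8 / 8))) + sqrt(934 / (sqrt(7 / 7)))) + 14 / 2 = 1063 / 107 + sqrt(934) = 40.50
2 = 2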